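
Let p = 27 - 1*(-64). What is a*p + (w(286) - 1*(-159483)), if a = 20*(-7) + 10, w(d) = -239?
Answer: 147414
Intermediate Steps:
a = -130 (a = -140 + 10 = -130)
p = 91 (p = 27 + 64 = 91)
a*p + (w(286) - 1*(-159483)) = -130*91 + (-239 - 1*(-159483)) = -11830 + (-239 + 159483) = -11830 + 159244 = 147414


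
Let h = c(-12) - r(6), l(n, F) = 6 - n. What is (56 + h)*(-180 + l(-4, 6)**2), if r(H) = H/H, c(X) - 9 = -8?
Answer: -4480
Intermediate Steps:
c(X) = 1 (c(X) = 9 - 8 = 1)
r(H) = 1
h = 0 (h = 1 - 1*1 = 1 - 1 = 0)
(56 + h)*(-180 + l(-4, 6)**2) = (56 + 0)*(-180 + (6 - 1*(-4))**2) = 56*(-180 + (6 + 4)**2) = 56*(-180 + 10**2) = 56*(-180 + 100) = 56*(-80) = -4480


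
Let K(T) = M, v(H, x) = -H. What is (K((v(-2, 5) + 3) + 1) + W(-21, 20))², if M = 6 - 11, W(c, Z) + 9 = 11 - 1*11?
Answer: 196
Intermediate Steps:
W(c, Z) = -9 (W(c, Z) = -9 + (11 - 1*11) = -9 + (11 - 11) = -9 + 0 = -9)
M = -5
K(T) = -5
(K((v(-2, 5) + 3) + 1) + W(-21, 20))² = (-5 - 9)² = (-14)² = 196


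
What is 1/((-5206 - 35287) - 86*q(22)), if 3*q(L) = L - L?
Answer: -1/40493 ≈ -2.4696e-5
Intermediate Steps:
q(L) = 0 (q(L) = (L - L)/3 = (⅓)*0 = 0)
1/((-5206 - 35287) - 86*q(22)) = 1/((-5206 - 35287) - 86*0) = 1/(-40493 + 0) = 1/(-40493) = -1/40493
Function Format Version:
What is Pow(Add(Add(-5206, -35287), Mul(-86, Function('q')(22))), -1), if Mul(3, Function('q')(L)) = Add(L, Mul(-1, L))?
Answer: Rational(-1, 40493) ≈ -2.4696e-5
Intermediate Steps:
Function('q')(L) = 0 (Function('q')(L) = Mul(Rational(1, 3), Add(L, Mul(-1, L))) = Mul(Rational(1, 3), 0) = 0)
Pow(Add(Add(-5206, -35287), Mul(-86, Function('q')(22))), -1) = Pow(Add(Add(-5206, -35287), Mul(-86, 0)), -1) = Pow(Add(-40493, 0), -1) = Pow(-40493, -1) = Rational(-1, 40493)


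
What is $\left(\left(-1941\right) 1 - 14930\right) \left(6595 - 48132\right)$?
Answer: $700770727$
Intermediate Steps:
$\left(\left(-1941\right) 1 - 14930\right) \left(6595 - 48132\right) = \left(-1941 - 14930\right) \left(-41537\right) = \left(-16871\right) \left(-41537\right) = 700770727$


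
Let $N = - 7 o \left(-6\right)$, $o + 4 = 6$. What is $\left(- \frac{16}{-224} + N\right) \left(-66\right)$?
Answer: $- \frac{38841}{7} \approx -5548.7$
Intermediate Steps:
$o = 2$ ($o = -4 + 6 = 2$)
$N = 84$ ($N = \left(-7\right) 2 \left(-6\right) = \left(-14\right) \left(-6\right) = 84$)
$\left(- \frac{16}{-224} + N\right) \left(-66\right) = \left(- \frac{16}{-224} + 84\right) \left(-66\right) = \left(\left(-16\right) \left(- \frac{1}{224}\right) + 84\right) \left(-66\right) = \left(\frac{1}{14} + 84\right) \left(-66\right) = \frac{1177}{14} \left(-66\right) = - \frac{38841}{7}$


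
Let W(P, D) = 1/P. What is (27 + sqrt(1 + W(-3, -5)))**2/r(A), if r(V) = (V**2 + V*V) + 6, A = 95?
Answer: (81 + sqrt(6))**2/162504 ≈ 0.042853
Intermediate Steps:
r(V) = 6 + 2*V**2 (r(V) = (V**2 + V**2) + 6 = 2*V**2 + 6 = 6 + 2*V**2)
(27 + sqrt(1 + W(-3, -5)))**2/r(A) = (27 + sqrt(1 + 1/(-3)))**2/(6 + 2*95**2) = (27 + sqrt(1 - 1/3))**2/(6 + 2*9025) = (27 + sqrt(2/3))**2/(6 + 18050) = (27 + sqrt(6)/3)**2/18056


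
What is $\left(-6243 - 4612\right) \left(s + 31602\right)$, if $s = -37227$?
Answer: $61059375$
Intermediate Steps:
$\left(-6243 - 4612\right) \left(s + 31602\right) = \left(-6243 - 4612\right) \left(-37227 + 31602\right) = \left(-10855\right) \left(-5625\right) = 61059375$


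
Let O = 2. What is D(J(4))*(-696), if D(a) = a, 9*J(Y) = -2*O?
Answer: 928/3 ≈ 309.33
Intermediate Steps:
J(Y) = -4/9 (J(Y) = (-2*2)/9 = (1/9)*(-4) = -4/9)
D(J(4))*(-696) = -4/9*(-696) = 928/3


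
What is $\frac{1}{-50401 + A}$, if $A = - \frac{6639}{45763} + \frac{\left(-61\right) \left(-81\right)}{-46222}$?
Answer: $- \frac{2115257386}{106611620494627} \approx -1.9841 \cdot 10^{-5}$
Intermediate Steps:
$A = - \frac{532982841}{2115257386}$ ($A = \left(-6639\right) \frac{1}{45763} + 4941 \left(- \frac{1}{46222}\right) = - \frac{6639}{45763} - \frac{4941}{46222} = - \frac{532982841}{2115257386} \approx -0.25197$)
$\frac{1}{-50401 + A} = \frac{1}{-50401 - \frac{532982841}{2115257386}} = \frac{1}{- \frac{106611620494627}{2115257386}} = - \frac{2115257386}{106611620494627}$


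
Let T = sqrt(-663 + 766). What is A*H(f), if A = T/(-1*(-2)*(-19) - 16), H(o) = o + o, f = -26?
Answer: 26*sqrt(103)/27 ≈ 9.7730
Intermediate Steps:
T = sqrt(103) ≈ 10.149
H(o) = 2*o
A = -sqrt(103)/54 (A = sqrt(103)/(-1*(-2)*(-19) - 16) = sqrt(103)/(2*(-19) - 16) = sqrt(103)/(-38 - 16) = sqrt(103)/(-54) = sqrt(103)*(-1/54) = -sqrt(103)/54 ≈ -0.18794)
A*H(f) = (-sqrt(103)/54)*(2*(-26)) = -sqrt(103)/54*(-52) = 26*sqrt(103)/27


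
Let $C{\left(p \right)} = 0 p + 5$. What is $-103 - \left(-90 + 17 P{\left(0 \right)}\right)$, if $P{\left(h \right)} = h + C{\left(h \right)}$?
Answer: $-98$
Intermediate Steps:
$C{\left(p \right)} = 5$ ($C{\left(p \right)} = 0 + 5 = 5$)
$P{\left(h \right)} = 5 + h$ ($P{\left(h \right)} = h + 5 = 5 + h$)
$-103 - \left(-90 + 17 P{\left(0 \right)}\right) = -103 + \left(- 17 \left(5 + 0\right) + 90\right) = -103 + \left(\left(-17\right) 5 + 90\right) = -103 + \left(-85 + 90\right) = -103 + 5 = -98$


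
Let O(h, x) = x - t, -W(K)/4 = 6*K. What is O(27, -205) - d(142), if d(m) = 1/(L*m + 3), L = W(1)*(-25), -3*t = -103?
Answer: -20391919/85203 ≈ -239.33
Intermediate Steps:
t = 103/3 (t = -⅓*(-103) = 103/3 ≈ 34.333)
W(K) = -24*K
L = 600 (L = -24*1*(-25) = -24*(-25) = 600)
d(m) = 1/(3 + 600*m) (d(m) = 1/(600*m + 3) = 1/(3 + 600*m))
O(h, x) = -103/3 + x (O(h, x) = x - 1*103/3 = x - 103/3 = -103/3 + x)
O(27, -205) - d(142) = (-103/3 - 205) - 1/(3*(1 + 200*142)) = -718/3 - 1/(3*(1 + 28400)) = -718/3 - 1/(3*28401) = -718/3 - 1*1/85203 = -718/3 - 1/85203 = -20391919/85203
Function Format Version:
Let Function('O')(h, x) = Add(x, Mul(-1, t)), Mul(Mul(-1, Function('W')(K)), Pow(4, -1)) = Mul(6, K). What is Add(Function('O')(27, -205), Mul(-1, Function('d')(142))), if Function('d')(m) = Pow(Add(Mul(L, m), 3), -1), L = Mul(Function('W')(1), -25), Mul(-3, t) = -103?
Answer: Rational(-20391919, 85203) ≈ -239.33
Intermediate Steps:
t = Rational(103, 3) (t = Mul(Rational(-1, 3), -103) = Rational(103, 3) ≈ 34.333)
Function('W')(K) = Mul(-24, K) (Function('W')(K) = Mul(-4, Mul(6, K)) = Mul(-24, K))
L = 600 (L = Mul(Mul(-24, 1), -25) = Mul(-24, -25) = 600)
Function('d')(m) = Pow(Add(3, Mul(600, m)), -1) (Function('d')(m) = Pow(Add(Mul(600, m), 3), -1) = Pow(Add(3, Mul(600, m)), -1))
Function('O')(h, x) = Add(Rational(-103, 3), x) (Function('O')(h, x) = Add(x, Mul(-1, Rational(103, 3))) = Add(x, Rational(-103, 3)) = Add(Rational(-103, 3), x))
Add(Function('O')(27, -205), Mul(-1, Function('d')(142))) = Add(Add(Rational(-103, 3), -205), Mul(-1, Mul(Rational(1, 3), Pow(Add(1, Mul(200, 142)), -1)))) = Add(Rational(-718, 3), Mul(-1, Mul(Rational(1, 3), Pow(Add(1, 28400), -1)))) = Add(Rational(-718, 3), Mul(-1, Mul(Rational(1, 3), Pow(28401, -1)))) = Add(Rational(-718, 3), Mul(-1, Mul(Rational(1, 3), Rational(1, 28401)))) = Add(Rational(-718, 3), Mul(-1, Rational(1, 85203))) = Add(Rational(-718, 3), Rational(-1, 85203)) = Rational(-20391919, 85203)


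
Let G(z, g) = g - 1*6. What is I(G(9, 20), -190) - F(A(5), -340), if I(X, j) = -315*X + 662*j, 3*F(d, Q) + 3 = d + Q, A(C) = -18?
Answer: -390209/3 ≈ -1.3007e+5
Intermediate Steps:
G(z, g) = -6 + g (G(z, g) = g - 6 = -6 + g)
F(d, Q) = -1 + Q/3 + d/3 (F(d, Q) = -1 + (d + Q)/3 = -1 + (Q + d)/3 = -1 + (Q/3 + d/3) = -1 + Q/3 + d/3)
I(G(9, 20), -190) - F(A(5), -340) = (-315*(-6 + 20) + 662*(-190)) - (-1 + (1/3)*(-340) + (1/3)*(-18)) = (-315*14 - 125780) - (-1 - 340/3 - 6) = (-4410 - 125780) - 1*(-361/3) = -130190 + 361/3 = -390209/3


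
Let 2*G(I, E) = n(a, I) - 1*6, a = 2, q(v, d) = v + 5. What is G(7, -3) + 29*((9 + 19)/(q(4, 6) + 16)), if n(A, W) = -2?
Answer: 712/25 ≈ 28.480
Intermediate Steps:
q(v, d) = 5 + v
G(I, E) = -4 (G(I, E) = (-2 - 1*6)/2 = (-2 - 6)/2 = (½)*(-8) = -4)
G(7, -3) + 29*((9 + 19)/(q(4, 6) + 16)) = -4 + 29*((9 + 19)/((5 + 4) + 16)) = -4 + 29*(28/(9 + 16)) = -4 + 29*(28/25) = -4 + 812/25 = 712/25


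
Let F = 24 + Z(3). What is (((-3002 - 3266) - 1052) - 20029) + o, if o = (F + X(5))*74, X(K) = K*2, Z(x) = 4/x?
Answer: -74203/3 ≈ -24734.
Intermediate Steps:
X(K) = 2*K
F = 76/3 (F = 24 + 4/3 = 76/3 ≈ 25.333)
o = 7844/3 (o = (76/3 + 2*5)*74 = (76/3 + 10)*74 = (106/3)*74 = 7844/3 ≈ 2614.7)
(((-3002 - 3266) - 1052) - 20029) + o = (((-3002 - 3266) - 1052) - 20029) + 7844/3 = ((-6268 - 1052) - 20029) + 7844/3 = (-7320 - 20029) + 7844/3 = -27349 + 7844/3 = -74203/3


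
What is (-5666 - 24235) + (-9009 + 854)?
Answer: -38056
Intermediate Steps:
(-5666 - 24235) + (-9009 + 854) = -29901 - 8155 = -38056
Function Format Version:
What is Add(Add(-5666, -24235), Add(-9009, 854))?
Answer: -38056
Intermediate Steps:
Add(Add(-5666, -24235), Add(-9009, 854)) = Add(-29901, -8155) = -38056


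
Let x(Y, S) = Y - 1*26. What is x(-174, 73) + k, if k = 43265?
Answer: 43065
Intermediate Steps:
x(Y, S) = -26 + Y (x(Y, S) = Y - 26 = -26 + Y)
x(-174, 73) + k = (-26 - 174) + 43265 = -200 + 43265 = 43065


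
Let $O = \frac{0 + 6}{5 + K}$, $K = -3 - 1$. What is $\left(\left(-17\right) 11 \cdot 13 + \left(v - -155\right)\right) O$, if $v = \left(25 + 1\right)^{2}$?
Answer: $-9600$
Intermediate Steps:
$v = 676$ ($v = 26^{2} = 676$)
$K = -4$ ($K = -3 - 1 = -4$)
$O = 6$ ($O = \frac{0 + 6}{5 - 4} = \frac{6}{1} = 6 \cdot 1 = 6$)
$\left(\left(-17\right) 11 \cdot 13 + \left(v - -155\right)\right) O = \left(\left(-17\right) 11 \cdot 13 + \left(676 - -155\right)\right) 6 = \left(\left(-187\right) 13 + \left(676 + 155\right)\right) 6 = \left(-2431 + 831\right) 6 = \left(-1600\right) 6 = -9600$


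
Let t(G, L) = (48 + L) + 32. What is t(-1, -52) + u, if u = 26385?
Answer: 26413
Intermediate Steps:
t(G, L) = 80 + L
t(-1, -52) + u = (80 - 52) + 26385 = 28 + 26385 = 26413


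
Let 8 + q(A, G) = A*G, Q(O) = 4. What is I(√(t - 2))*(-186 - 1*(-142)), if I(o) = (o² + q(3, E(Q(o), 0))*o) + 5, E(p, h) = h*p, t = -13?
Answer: 440 + 352*I*√15 ≈ 440.0 + 1363.3*I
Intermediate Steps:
q(A, G) = -8 + A*G
I(o) = 5 + o² - 8*o (I(o) = (o² + (-8 + 3*(0*4))*o) + 5 = (o² + (-8 + 3*0)*o) + 5 = (o² + (-8 + 0)*o) + 5 = (o² - 8*o) + 5 = 5 + o² - 8*o)
I(√(t - 2))*(-186 - 1*(-142)) = (5 + (√(-13 - 2))² - 8*√(-13 - 2))*(-186 - 1*(-142)) = (5 + (√(-15))² - 8*I*√15)*(-186 + 142) = (5 + (I*√15)² - 8*I*√15)*(-44) = (5 - 15 - 8*I*√15)*(-44) = (-10 - 8*I*√15)*(-44) = 440 + 352*I*√15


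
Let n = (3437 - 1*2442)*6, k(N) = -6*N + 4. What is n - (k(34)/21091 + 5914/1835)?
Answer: 230926485276/38701985 ≈ 5966.8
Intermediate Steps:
k(N) = 4 - 6*N
n = 5970 (n = (3437 - 2442)*6 = 995*6 = 5970)
n - (k(34)/21091 + 5914/1835) = 5970 - ((4 - 6*34)/21091 + 5914/1835) = 5970 - ((4 - 204)*(1/21091) + 5914*(1/1835)) = 5970 - (-200*1/21091 + 5914/1835) = 5970 - (-200/21091 + 5914/1835) = 5970 - 1*124365174/38701985 = 5970 - 124365174/38701985 = 230926485276/38701985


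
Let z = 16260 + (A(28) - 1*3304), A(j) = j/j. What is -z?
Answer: -12957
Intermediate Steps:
A(j) = 1
z = 12957 (z = 16260 + (1 - 1*3304) = 16260 + (1 - 3304) = 16260 - 3303 = 12957)
-z = -1*12957 = -12957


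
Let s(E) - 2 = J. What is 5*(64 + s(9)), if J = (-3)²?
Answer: 375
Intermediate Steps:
J = 9
s(E) = 11 (s(E) = 2 + 9 = 11)
5*(64 + s(9)) = 5*(64 + 11) = 5*75 = 375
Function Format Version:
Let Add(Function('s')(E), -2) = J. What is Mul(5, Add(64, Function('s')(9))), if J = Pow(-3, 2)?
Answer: 375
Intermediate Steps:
J = 9
Function('s')(E) = 11 (Function('s')(E) = Add(2, 9) = 11)
Mul(5, Add(64, Function('s')(9))) = Mul(5, Add(64, 11)) = Mul(5, 75) = 375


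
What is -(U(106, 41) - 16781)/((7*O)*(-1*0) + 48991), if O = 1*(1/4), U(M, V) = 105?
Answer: 16676/48991 ≈ 0.34039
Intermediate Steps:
O = ¼ (O = 1*(1*(¼)) = 1*(¼) = ¼ ≈ 0.25000)
-(U(106, 41) - 16781)/((7*O)*(-1*0) + 48991) = -(105 - 16781)/((7*(¼))*(-1*0) + 48991) = -(-16676)/((7/4)*0 + 48991) = -(-16676)/(0 + 48991) = -(-16676)/48991 = -1*(-16676/48991) = 16676/48991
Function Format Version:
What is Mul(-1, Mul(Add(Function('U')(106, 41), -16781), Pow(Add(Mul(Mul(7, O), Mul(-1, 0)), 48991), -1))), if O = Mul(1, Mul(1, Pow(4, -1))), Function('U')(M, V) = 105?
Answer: Rational(16676, 48991) ≈ 0.34039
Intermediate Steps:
O = Rational(1, 4) (O = Mul(1, Mul(1, Rational(1, 4))) = Mul(1, Rational(1, 4)) = Rational(1, 4) ≈ 0.25000)
Mul(-1, Mul(Add(Function('U')(106, 41), -16781), Pow(Add(Mul(Mul(7, O), Mul(-1, 0)), 48991), -1))) = Mul(-1, Mul(Add(105, -16781), Pow(Add(Mul(Mul(7, Rational(1, 4)), Mul(-1, 0)), 48991), -1))) = Mul(-1, Mul(-16676, Pow(Add(Mul(Rational(7, 4), 0), 48991), -1))) = Mul(-1, Mul(-16676, Pow(Add(0, 48991), -1))) = Mul(-1, Mul(-16676, Pow(48991, -1))) = Mul(-1, Mul(-16676, Rational(1, 48991))) = Mul(-1, Rational(-16676, 48991)) = Rational(16676, 48991)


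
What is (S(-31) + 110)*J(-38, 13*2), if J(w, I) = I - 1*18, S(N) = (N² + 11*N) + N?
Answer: 5592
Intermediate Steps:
S(N) = N² + 12*N
J(w, I) = -18 + I (J(w, I) = I - 18 = -18 + I)
(S(-31) + 110)*J(-38, 13*2) = (-31*(12 - 31) + 110)*(-18 + 13*2) = (-31*(-19) + 110)*(-18 + 26) = (589 + 110)*8 = 699*8 = 5592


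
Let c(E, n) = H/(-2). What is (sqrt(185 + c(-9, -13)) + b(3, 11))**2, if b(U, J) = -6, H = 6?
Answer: (6 - sqrt(182))**2 ≈ 56.111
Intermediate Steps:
c(E, n) = -3 (c(E, n) = 6/(-2) = 6*(-1/2) = -3)
(sqrt(185 + c(-9, -13)) + b(3, 11))**2 = (sqrt(185 - 3) - 6)**2 = (sqrt(182) - 6)**2 = (-6 + sqrt(182))**2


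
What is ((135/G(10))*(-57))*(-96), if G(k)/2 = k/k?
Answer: 369360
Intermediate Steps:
G(k) = 2 (G(k) = 2*(k/k) = 2*1 = 2)
((135/G(10))*(-57))*(-96) = ((135/2)*(-57))*(-96) = -7695/2*(-96) = 369360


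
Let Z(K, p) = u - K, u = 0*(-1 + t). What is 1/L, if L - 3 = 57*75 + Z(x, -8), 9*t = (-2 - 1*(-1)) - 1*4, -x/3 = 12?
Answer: 1/4314 ≈ 0.00023180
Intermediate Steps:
x = -36 (x = -3*12 = -36)
t = -5/9 (t = ((-2 - 1*(-1)) - 1*4)/9 = ((-2 + 1) - 4)/9 = (-1 - 4)/9 = (⅑)*(-5) = -5/9 ≈ -0.55556)
u = 0 (u = 0*(-1 - 5/9) = 0*(-14/9) = 0)
Z(K, p) = -K (Z(K, p) = 0 - K = -K)
L = 4314 (L = 3 + (57*75 - 1*(-36)) = 3 + (4275 + 36) = 3 + 4311 = 4314)
1/L = 1/4314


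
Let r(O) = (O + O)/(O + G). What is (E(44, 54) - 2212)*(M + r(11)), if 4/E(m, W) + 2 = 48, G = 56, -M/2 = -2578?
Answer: -17575644276/1541 ≈ -1.1405e+7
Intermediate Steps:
M = 5156 (M = -2*(-2578) = 5156)
r(O) = 2*O/(56 + O) (r(O) = (O + O)/(O + 56) = (2*O)/(56 + O) = 2*O/(56 + O))
E(m, W) = 2/23 (E(m, W) = 4/(-2 + 48) = 4/46 = 4*(1/46) = 2/23)
(E(44, 54) - 2212)*(M + r(11)) = (2/23 - 2212)*(5156 + 2*11/(56 + 11)) = -50874*(5156 + 2*11/67)/23 = -50874*(5156 + 2*11*(1/67))/23 = -50874*(5156 + 22/67)/23 = -50874/23*345474/67 = -17575644276/1541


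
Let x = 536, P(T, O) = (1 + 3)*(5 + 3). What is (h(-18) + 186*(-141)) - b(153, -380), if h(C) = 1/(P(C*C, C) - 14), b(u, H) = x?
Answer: -481715/18 ≈ -26762.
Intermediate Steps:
P(T, O) = 32 (P(T, O) = 4*8 = 32)
b(u, H) = 536
h(C) = 1/18 (h(C) = 1/(32 - 14) = 1/18)
(h(-18) + 186*(-141)) - b(153, -380) = (1/18 + 186*(-141)) - 1*536 = (1/18 - 26226) - 536 = -472067/18 - 536 = -481715/18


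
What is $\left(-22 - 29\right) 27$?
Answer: $-1377$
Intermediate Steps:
$\left(-22 - 29\right) 27 = \left(-51\right) 27 = -1377$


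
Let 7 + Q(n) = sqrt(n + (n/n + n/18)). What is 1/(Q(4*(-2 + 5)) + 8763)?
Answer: 26268/230002567 - sqrt(123)/230002567 ≈ 0.00011416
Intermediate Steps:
Q(n) = -7 + sqrt(1 + 19*n/18) (Q(n) = -7 + sqrt(n + (n/n + n/18)) = -7 + sqrt(n + (1 + n*(1/18))) = -7 + sqrt(n + (1 + n/18)) = -7 + sqrt(1 + 19*n/18))
1/(Q(4*(-2 + 5)) + 8763) = 1/((-7 + sqrt(36 + 38*(4*(-2 + 5)))/6) + 8763) = 1/((-7 + sqrt(36 + 38*(4*3))/6) + 8763) = 1/((-7 + sqrt(36 + 38*12)/6) + 8763) = 1/((-7 + sqrt(36 + 456)/6) + 8763) = 1/((-7 + sqrt(492)/6) + 8763) = 1/((-7 + (2*sqrt(123))/6) + 8763) = 1/((-7 + sqrt(123)/3) + 8763) = 1/(8756 + sqrt(123)/3)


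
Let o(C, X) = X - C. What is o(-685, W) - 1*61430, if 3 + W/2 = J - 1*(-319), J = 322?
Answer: -59469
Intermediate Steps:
W = 1276 (W = -6 + 2*(322 - 1*(-319)) = -6 + 2*(322 + 319) = -6 + 2*641 = -6 + 1282 = 1276)
o(-685, W) - 1*61430 = (1276 - 1*(-685)) - 1*61430 = (1276 + 685) - 61430 = 1961 - 61430 = -59469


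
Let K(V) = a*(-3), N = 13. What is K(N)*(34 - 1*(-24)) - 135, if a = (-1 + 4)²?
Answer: -1701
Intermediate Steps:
a = 9 (a = 3² = 9)
K(V) = -27 (K(V) = 9*(-3) = -27)
K(N)*(34 - 1*(-24)) - 135 = -27*(34 - 1*(-24)) - 135 = -27*(34 + 24) - 135 = -27*58 - 135 = -1566 - 135 = -1701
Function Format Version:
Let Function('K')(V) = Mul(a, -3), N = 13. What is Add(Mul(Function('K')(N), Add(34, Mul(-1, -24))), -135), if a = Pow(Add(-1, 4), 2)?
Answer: -1701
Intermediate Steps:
a = 9 (a = Pow(3, 2) = 9)
Function('K')(V) = -27 (Function('K')(V) = Mul(9, -3) = -27)
Add(Mul(Function('K')(N), Add(34, Mul(-1, -24))), -135) = Add(Mul(-27, Add(34, Mul(-1, -24))), -135) = Add(Mul(-27, Add(34, 24)), -135) = Add(Mul(-27, 58), -135) = Add(-1566, -135) = -1701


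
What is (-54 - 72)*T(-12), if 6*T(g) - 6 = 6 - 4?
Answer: -168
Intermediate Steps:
T(g) = 4/3 (T(g) = 1 + (6 - 4)/6 = 1 + (⅙)*2 = 1 + ⅓ = 4/3)
(-54 - 72)*T(-12) = (-54 - 72)*(4/3) = -126*4/3 = -168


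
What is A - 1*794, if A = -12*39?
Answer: -1262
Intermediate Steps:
A = -468
A - 1*794 = -468 - 1*794 = -468 - 794 = -1262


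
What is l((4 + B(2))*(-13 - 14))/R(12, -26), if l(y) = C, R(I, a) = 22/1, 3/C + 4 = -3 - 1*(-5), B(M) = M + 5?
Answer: -3/44 ≈ -0.068182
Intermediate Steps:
B(M) = 5 + M
C = -3/2 (C = 3/(-4 + (-3 - 1*(-5))) = 3/(-4 + (-3 + 5)) = 3/(-4 + 2) = 3/(-2) = 3*(-½) = -3/2 ≈ -1.5000)
R(I, a) = 22 (R(I, a) = 22*1 = 22)
l(y) = -3/2
l((4 + B(2))*(-13 - 14))/R(12, -26) = -3/2/22 = -3/2*1/22 = -3/44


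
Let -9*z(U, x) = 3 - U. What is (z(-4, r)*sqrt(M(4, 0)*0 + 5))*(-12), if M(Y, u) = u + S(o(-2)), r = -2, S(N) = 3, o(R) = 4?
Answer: 28*sqrt(5)/3 ≈ 20.870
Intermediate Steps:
z(U, x) = -1/3 + U/9 (z(U, x) = -(3 - U)/9 = -1/3 + U/9)
M(Y, u) = 3 + u (M(Y, u) = u + 3 = 3 + u)
(z(-4, r)*sqrt(M(4, 0)*0 + 5))*(-12) = ((-1/3 + (1/9)*(-4))*sqrt((3 + 0)*0 + 5))*(-12) = ((-1/3 - 4/9)*sqrt(3*0 + 5))*(-12) = -7*sqrt(0 + 5)/9*(-12) = -7*sqrt(5)/9*(-12) = 28*sqrt(5)/3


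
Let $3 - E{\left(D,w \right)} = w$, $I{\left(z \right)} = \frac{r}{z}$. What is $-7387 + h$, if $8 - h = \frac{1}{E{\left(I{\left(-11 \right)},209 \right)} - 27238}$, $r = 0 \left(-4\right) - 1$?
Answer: $- \frac{202509275}{27444} \approx -7379.0$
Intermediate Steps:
$r = -1$ ($r = 0 - 1 = -1$)
$I{\left(z \right)} = - \frac{1}{z}$
$E{\left(D,w \right)} = 3 - w$
$h = \frac{219553}{27444}$ ($h = 8 - \frac{1}{\left(3 - 209\right) - 27238} = 8 - \frac{1}{-206 - 27238} = 8 - \frac{1}{-27444} = 8 - - \frac{1}{27444} = 8 + \frac{1}{27444} = \frac{219553}{27444} \approx 8.0$)
$-7387 + h = -7387 + \frac{219553}{27444} = - \frac{202509275}{27444}$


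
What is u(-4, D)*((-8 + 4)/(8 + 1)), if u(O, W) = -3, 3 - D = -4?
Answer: 4/3 ≈ 1.3333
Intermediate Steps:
D = 7 (D = 3 - 1*(-4) = 3 + 4 = 7)
u(-4, D)*((-8 + 4)/(8 + 1)) = -3*(-8 + 4)/(8 + 1) = -(-12)/9 = -3*(-4/9) = 4/3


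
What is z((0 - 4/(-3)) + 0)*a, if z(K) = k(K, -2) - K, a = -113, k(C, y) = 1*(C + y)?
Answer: 226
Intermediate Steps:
k(C, y) = C + y
z(K) = -2 (z(K) = (K - 2) - K = (-2 + K) - K = -2)
z((0 - 4/(-3)) + 0)*a = -2*(-113) = 226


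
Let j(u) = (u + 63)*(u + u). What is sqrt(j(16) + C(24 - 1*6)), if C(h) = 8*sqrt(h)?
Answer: 2*sqrt(632 + 6*sqrt(2)) ≈ 50.616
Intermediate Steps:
j(u) = 2*u*(63 + u) (j(u) = (63 + u)*(2*u) = 2*u*(63 + u))
sqrt(j(16) + C(24 - 1*6)) = sqrt(2*16*(63 + 16) + 8*sqrt(24 - 1*6)) = sqrt(2*16*79 + 8*sqrt(24 - 6)) = sqrt(2528 + 8*sqrt(18)) = sqrt(2528 + 8*(3*sqrt(2))) = sqrt(2528 + 24*sqrt(2))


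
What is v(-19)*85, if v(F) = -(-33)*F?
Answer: -53295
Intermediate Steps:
v(F) = 33*F
v(-19)*85 = (33*(-19))*85 = -627*85 = -53295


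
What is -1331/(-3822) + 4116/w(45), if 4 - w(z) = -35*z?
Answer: 17833001/6034938 ≈ 2.9550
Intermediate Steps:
w(z) = 4 + 35*z (w(z) = 4 - (-35)*z = 4 + 35*z)
-1331/(-3822) + 4116/w(45) = -1331/(-3822) + 4116/(4 + 35*45) = -1331*(-1/3822) + 4116/(4 + 1575) = 1331/3822 + 4116/1579 = 17833001/6034938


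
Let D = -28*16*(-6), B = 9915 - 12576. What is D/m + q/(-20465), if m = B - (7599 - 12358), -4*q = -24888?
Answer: 20978082/21467785 ≈ 0.97719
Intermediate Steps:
q = 6222 (q = -¼*(-24888) = 6222)
B = -2661
m = 2098 (m = -2661 - (7599 - 12358) = -2661 - 1*(-4759) = -2661 + 4759 = 2098)
D = 2688 (D = -448*(-6) = 2688)
D/m + q/(-20465) = 2688/2098 + 6222/(-20465) = 2688*(1/2098) + 6222*(-1/20465) = 1344/1049 - 6222/20465 = 20978082/21467785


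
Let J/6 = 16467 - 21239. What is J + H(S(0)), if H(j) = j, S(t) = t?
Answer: -28632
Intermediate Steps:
J = -28632 (J = 6*(16467 - 21239) = 6*(-4772) = -28632)
J + H(S(0)) = -28632 + 0 = -28632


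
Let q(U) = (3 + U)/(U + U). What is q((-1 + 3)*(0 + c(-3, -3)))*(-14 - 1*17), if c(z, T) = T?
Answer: -31/4 ≈ -7.7500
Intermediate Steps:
q(U) = (3 + U)/(2*U) (q(U) = (3 + U)/((2*U)) = (3 + U)*(1/(2*U)) = (3 + U)/(2*U))
q((-1 + 3)*(0 + c(-3, -3)))*(-14 - 1*17) = ((3 + (-1 + 3)*(0 - 3))/(2*(((-1 + 3)*(0 - 3)))))*(-14 - 1*17) = ((3 + 2*(-3))/(2*((2*(-3)))))*(-14 - 17) = ((½)*(3 - 6)/(-6))*(-31) = ((½)*(-⅙)*(-3))*(-31) = (¼)*(-31) = -31/4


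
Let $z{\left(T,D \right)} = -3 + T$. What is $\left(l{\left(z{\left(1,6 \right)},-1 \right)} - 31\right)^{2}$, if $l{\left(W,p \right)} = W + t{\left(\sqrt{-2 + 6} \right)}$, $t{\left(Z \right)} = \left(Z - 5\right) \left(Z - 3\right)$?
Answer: $900$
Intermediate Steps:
$t{\left(Z \right)} = \left(-5 + Z\right) \left(-3 + Z\right)$
$l{\left(W,p \right)} = 3 + W$ ($l{\left(W,p \right)} = W + \left(15 + \left(\sqrt{-2 + 6}\right)^{2} - 8 \sqrt{-2 + 6}\right) = W + \left(15 + \left(\sqrt{4}\right)^{2} - 8 \sqrt{4}\right) = W + \left(15 + 2^{2} - 16\right) = W + \left(15 + 4 - 16\right) = W + 3 = 3 + W$)
$\left(l{\left(z{\left(1,6 \right)},-1 \right)} - 31\right)^{2} = \left(\left(3 + \left(-3 + 1\right)\right) - 31\right)^{2} = \left(\left(3 - 2\right) - 31\right)^{2} = \left(1 - 31\right)^{2} = \left(-30\right)^{2} = 900$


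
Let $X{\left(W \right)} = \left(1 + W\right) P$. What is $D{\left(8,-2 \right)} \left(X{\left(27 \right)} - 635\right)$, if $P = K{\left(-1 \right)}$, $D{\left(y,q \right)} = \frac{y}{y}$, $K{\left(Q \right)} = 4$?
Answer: $-523$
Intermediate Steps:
$D{\left(y,q \right)} = 1$
$P = 4$
$X{\left(W \right)} = 4 + 4 W$ ($X{\left(W \right)} = \left(1 + W\right) 4 = 4 + 4 W$)
$D{\left(8,-2 \right)} \left(X{\left(27 \right)} - 635\right) = 1 \left(\left(4 + 4 \cdot 27\right) - 635\right) = 1 \left(\left(4 + 108\right) - 635\right) = 1 \left(112 - 635\right) = 1 \left(-523\right) = -523$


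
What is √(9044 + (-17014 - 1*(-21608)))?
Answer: √13638 ≈ 116.78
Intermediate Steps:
√(9044 + (-17014 - 1*(-21608))) = √(9044 + (-17014 + 21608)) = √(9044 + 4594) = √13638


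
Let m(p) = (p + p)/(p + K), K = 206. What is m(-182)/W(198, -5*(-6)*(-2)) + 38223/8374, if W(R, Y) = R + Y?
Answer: 15443305/3466836 ≈ 4.4546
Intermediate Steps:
m(p) = 2*p/(206 + p) (m(p) = (p + p)/(p + 206) = (2*p)/(206 + p) = 2*p/(206 + p))
m(-182)/W(198, -5*(-6)*(-2)) + 38223/8374 = (2*(-182)/(206 - 182))/(198 - 5*(-6)*(-2)) + 38223/8374 = (2*(-182)/24)/(198 + 30*(-2)) + 38223*(1/8374) = (2*(-182)*(1/24))/(198 - 60) + 38223/8374 = -91/6/138 + 38223/8374 = -91/6*1/138 + 38223/8374 = -91/828 + 38223/8374 = 15443305/3466836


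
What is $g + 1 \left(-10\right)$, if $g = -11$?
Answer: $-21$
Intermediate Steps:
$g + 1 \left(-10\right) = -11 + 1 \left(-10\right) = -11 - 10 = -21$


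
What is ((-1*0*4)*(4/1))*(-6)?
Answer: 0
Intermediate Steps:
((-1*0*4)*(4/1))*(-6) = ((0*4)*(4*1))*(-6) = (0*4)*(-6) = 0*(-6) = 0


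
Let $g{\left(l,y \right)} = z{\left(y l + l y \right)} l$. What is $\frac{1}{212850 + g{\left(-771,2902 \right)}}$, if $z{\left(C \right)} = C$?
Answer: $\frac{1}{3450348414} \approx 2.8983 \cdot 10^{-10}$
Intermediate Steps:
$g{\left(l,y \right)} = 2 y l^{2}$ ($g{\left(l,y \right)} = \left(y l + l y\right) l = \left(l y + l y\right) l = 2 l y l = 2 y l^{2}$)
$\frac{1}{212850 + g{\left(-771,2902 \right)}} = \frac{1}{212850 + 2 \cdot 2902 \left(-771\right)^{2}} = \frac{1}{212850 + 2 \cdot 2902 \cdot 594441} = \frac{1}{212850 + 3450135564} = \frac{1}{3450348414}$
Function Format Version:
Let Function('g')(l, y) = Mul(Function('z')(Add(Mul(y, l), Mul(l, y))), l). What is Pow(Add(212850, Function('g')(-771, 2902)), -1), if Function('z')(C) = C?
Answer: Rational(1, 3450348414) ≈ 2.8983e-10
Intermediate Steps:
Function('g')(l, y) = Mul(2, y, Pow(l, 2)) (Function('g')(l, y) = Mul(Add(Mul(y, l), Mul(l, y)), l) = Mul(Add(Mul(l, y), Mul(l, y)), l) = Mul(Mul(2, l, y), l) = Mul(2, y, Pow(l, 2)))
Pow(Add(212850, Function('g')(-771, 2902)), -1) = Pow(Add(212850, Mul(2, 2902, Pow(-771, 2))), -1) = Pow(Add(212850, Mul(2, 2902, 594441)), -1) = Pow(Add(212850, 3450135564), -1) = Pow(3450348414, -1) = Rational(1, 3450348414)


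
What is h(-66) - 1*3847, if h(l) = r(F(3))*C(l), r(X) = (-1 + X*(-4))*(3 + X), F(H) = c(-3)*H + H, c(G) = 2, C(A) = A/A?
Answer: -4291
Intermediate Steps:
C(A) = 1
F(H) = 3*H (F(H) = 2*H + H = 3*H)
r(X) = (-1 - 4*X)*(3 + X)
h(l) = -444 (h(l) = (-3 - 39*3 - 4*(3*3)**2)*1 = (-3 - 13*9 - 4*9**2)*1 = (-3 - 117 - 4*81)*1 = (-3 - 117 - 324)*1 = -444*1 = -444)
h(-66) - 1*3847 = -444 - 1*3847 = -444 - 3847 = -4291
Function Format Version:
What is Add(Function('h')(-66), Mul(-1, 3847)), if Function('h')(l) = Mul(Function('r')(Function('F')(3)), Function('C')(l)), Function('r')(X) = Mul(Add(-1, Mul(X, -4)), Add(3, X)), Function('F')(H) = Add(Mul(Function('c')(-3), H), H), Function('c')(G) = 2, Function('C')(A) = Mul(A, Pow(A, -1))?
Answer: -4291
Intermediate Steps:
Function('C')(A) = 1
Function('F')(H) = Mul(3, H) (Function('F')(H) = Add(Mul(2, H), H) = Mul(3, H))
Function('r')(X) = Mul(Add(-1, Mul(-4, X)), Add(3, X))
Function('h')(l) = -444 (Function('h')(l) = Mul(Add(-3, Mul(-13, Mul(3, 3)), Mul(-4, Pow(Mul(3, 3), 2))), 1) = Mul(Add(-3, Mul(-13, 9), Mul(-4, Pow(9, 2))), 1) = Mul(Add(-3, -117, Mul(-4, 81)), 1) = Mul(Add(-3, -117, -324), 1) = Mul(-444, 1) = -444)
Add(Function('h')(-66), Mul(-1, 3847)) = Add(-444, Mul(-1, 3847)) = Add(-444, -3847) = -4291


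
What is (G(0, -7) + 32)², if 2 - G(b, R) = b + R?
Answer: 1681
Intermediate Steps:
G(b, R) = 2 - R - b (G(b, R) = 2 - (b + R) = 2 - (R + b) = 2 + (-R - b) = 2 - R - b)
(G(0, -7) + 32)² = ((2 - 1*(-7) - 1*0) + 32)² = ((2 + 7 + 0) + 32)² = (9 + 32)² = 41² = 1681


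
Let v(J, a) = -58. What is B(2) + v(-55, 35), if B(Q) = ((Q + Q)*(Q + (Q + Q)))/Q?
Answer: -46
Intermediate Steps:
B(Q) = 6*Q (B(Q) = ((2*Q)*(Q + 2*Q))/Q = ((2*Q)*(3*Q))/Q = (6*Q**2)/Q = 6*Q)
B(2) + v(-55, 35) = 6*2 - 58 = 12 - 58 = -46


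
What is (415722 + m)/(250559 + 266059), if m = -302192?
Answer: 56765/258309 ≈ 0.21976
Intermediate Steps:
(415722 + m)/(250559 + 266059) = (415722 - 302192)/(250559 + 266059) = 113530/516618 = 113530*(1/516618) = 56765/258309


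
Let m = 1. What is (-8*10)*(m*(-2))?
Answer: 160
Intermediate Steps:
(-8*10)*(m*(-2)) = (-8*10)*(1*(-2)) = -80*(-2) = 160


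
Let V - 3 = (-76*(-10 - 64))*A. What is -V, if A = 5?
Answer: -28123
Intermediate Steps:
V = 28123 (V = 3 - 76*(-10 - 64)*5 = 3 - 76*(-74)*5 = 3 + 5624*5 = 3 + 28120 = 28123)
-V = -1*28123 = -28123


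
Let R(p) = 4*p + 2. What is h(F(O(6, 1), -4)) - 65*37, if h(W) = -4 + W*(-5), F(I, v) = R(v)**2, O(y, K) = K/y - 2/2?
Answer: -3389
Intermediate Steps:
R(p) = 2 + 4*p
O(y, K) = -1 + K/y (O(y, K) = K/y - 2*1/2 = K/y - 1 = -1 + K/y)
F(I, v) = (2 + 4*v)**2
h(W) = -4 - 5*W
h(F(O(6, 1), -4)) - 65*37 = (-4 - 20*(1 + 2*(-4))**2) - 65*37 = (-4 - 20*(1 - 8)**2) - 2405 = (-4 - 20*(-7)**2) - 2405 = (-4 - 20*49) - 2405 = (-4 - 5*196) - 2405 = (-4 - 980) - 2405 = -984 - 2405 = -3389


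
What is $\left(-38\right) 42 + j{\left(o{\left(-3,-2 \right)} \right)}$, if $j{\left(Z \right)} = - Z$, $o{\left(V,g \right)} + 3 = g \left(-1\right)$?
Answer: $-1595$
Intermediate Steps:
$o{\left(V,g \right)} = -3 - g$ ($o{\left(V,g \right)} = -3 + g \left(-1\right) = -3 - g$)
$\left(-38\right) 42 + j{\left(o{\left(-3,-2 \right)} \right)} = \left(-38\right) 42 - \left(-3 - -2\right) = -1596 - \left(-3 + 2\right) = -1596 - -1 = -1596 + 1 = -1595$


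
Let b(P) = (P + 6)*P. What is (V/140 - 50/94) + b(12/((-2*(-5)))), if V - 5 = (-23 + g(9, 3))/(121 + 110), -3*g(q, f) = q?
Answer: 61885951/7599900 ≈ 8.1430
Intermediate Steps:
g(q, f) = -q/3
V = 1129/231 (V = 5 + (-23 - ⅓*9)/(121 + 110) = 5 + (-23 - 3)/231 = 5 - 26*1/231 = 5 - 26/231 = 1129/231 ≈ 4.8874)
b(P) = P*(6 + P) (b(P) = (6 + P)*P = P*(6 + P))
(V/140 - 50/94) + b(12/((-2*(-5)))) = ((1129/231)/140 - 50/94) + (12/((-2*(-5))))*(6 + 12/((-2*(-5)))) = ((1129/231)*(1/140) - 50*1/94) + (12/10)*(6 + 12/10) = (1129/32340 - 25/47) + (12*(⅒))*(6 + 12*(⅒)) = -755437/1519980 + 6*(6 + 6/5)/5 = -755437/1519980 + (6/5)*(36/5) = -755437/1519980 + 216/25 = 61885951/7599900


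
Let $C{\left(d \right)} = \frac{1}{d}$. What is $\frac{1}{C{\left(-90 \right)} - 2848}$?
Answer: $- \frac{90}{256321} \approx -0.00035112$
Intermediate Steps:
$\frac{1}{C{\left(-90 \right)} - 2848} = \frac{1}{\frac{1}{-90} - 2848} = \frac{1}{- \frac{1}{90} - 2848} = \frac{1}{- \frac{256321}{90}} = - \frac{90}{256321}$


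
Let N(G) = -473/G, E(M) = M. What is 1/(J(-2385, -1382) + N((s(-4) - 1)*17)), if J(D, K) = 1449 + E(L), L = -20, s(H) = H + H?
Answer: 153/219110 ≈ 0.00069828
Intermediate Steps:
s(H) = 2*H
J(D, K) = 1429 (J(D, K) = 1449 - 20 = 1429)
1/(J(-2385, -1382) + N((s(-4) - 1)*17)) = 1/(1429 - 473*1/(17*(2*(-4) - 1))) = 1/(1429 - 473*1/(17*(-8 - 1))) = 1/(1429 - 473/((-9*17))) = 1/(1429 - 473/(-153)) = 1/(1429 - 473*(-1/153)) = 1/(1429 + 473/153) = 1/(219110/153) = 153/219110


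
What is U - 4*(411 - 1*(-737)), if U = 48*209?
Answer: 5440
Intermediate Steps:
U = 10032
U - 4*(411 - 1*(-737)) = 10032 - 4*(411 - 1*(-737)) = 10032 - 4*(411 + 737) = 10032 - 4*1148 = 10032 - 1*4592 = 10032 - 4592 = 5440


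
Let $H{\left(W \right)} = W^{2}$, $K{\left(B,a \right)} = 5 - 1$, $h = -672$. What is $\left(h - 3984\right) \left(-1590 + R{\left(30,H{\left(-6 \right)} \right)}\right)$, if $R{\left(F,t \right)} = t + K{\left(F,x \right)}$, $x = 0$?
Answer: $7216800$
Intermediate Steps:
$K{\left(B,a \right)} = 4$ ($K{\left(B,a \right)} = 5 - 1 = 4$)
$R{\left(F,t \right)} = 4 + t$ ($R{\left(F,t \right)} = t + 4 = 4 + t$)
$\left(h - 3984\right) \left(-1590 + R{\left(30,H{\left(-6 \right)} \right)}\right) = \left(-672 - 3984\right) \left(-1590 + \left(4 + \left(-6\right)^{2}\right)\right) = - 4656 \left(-1590 + \left(4 + 36\right)\right) = - 4656 \left(-1590 + 40\right) = \left(-4656\right) \left(-1550\right) = 7216800$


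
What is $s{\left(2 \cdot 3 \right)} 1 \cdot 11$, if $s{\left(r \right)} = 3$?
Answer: $33$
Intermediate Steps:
$s{\left(2 \cdot 3 \right)} 1 \cdot 11 = 3 \cdot 1 \cdot 11 = 3 \cdot 11 = 33$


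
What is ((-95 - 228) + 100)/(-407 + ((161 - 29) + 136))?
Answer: 223/139 ≈ 1.6043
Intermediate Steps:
((-95 - 228) + 100)/(-407 + ((161 - 29) + 136)) = (-323 + 100)/(-407 + (132 + 136)) = -223/(-407 + 268) = -223/(-139) = -223*(-1/139) = 223/139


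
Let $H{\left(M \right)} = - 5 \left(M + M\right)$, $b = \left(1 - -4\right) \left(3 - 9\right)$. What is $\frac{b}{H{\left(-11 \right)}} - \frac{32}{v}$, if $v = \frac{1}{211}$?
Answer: $- \frac{74275}{11} \approx -6752.3$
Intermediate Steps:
$b = -30$ ($b = \left(1 + 4\right) \left(-6\right) = 5 \left(-6\right) = -30$)
$H{\left(M \right)} = - 10 M$ ($H{\left(M \right)} = - 5 \cdot 2 M = - 10 M$)
$v = \frac{1}{211} \approx 0.0047393$
$\frac{b}{H{\left(-11 \right)}} - \frac{32}{v} = - \frac{30}{\left(-10\right) \left(-11\right)} - 32 \frac{1}{\frac{1}{211}} = - \frac{30}{110} - 6752 = \left(-30\right) \frac{1}{110} - 6752 = - \frac{3}{11} - 6752 = - \frac{74275}{11}$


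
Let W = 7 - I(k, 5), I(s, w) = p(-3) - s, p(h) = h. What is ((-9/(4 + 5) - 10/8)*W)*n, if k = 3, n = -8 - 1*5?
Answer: 1521/4 ≈ 380.25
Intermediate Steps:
n = -13 (n = -8 - 5 = -13)
I(s, w) = -3 - s
W = 13 (W = 7 - (-3 - 1*3) = 7 - (-3 - 3) = 7 - 1*(-6) = 7 + 6 = 13)
((-9/(4 + 5) - 10/8)*W)*n = ((-9/(4 + 5) - 10/8)*13)*(-13) = ((-9/9 - 10*⅛)*13)*(-13) = ((-9*⅑ - 5/4)*13)*(-13) = ((-1 - 5/4)*13)*(-13) = -9/4*13*(-13) = -117/4*(-13) = 1521/4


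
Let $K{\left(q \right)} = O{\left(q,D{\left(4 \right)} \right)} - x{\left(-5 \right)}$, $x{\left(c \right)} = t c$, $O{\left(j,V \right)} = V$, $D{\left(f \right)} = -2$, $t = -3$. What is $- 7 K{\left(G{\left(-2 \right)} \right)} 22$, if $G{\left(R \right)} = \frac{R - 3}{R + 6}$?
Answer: $2618$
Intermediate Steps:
$x{\left(c \right)} = - 3 c$
$G{\left(R \right)} = \frac{-3 + R}{6 + R}$
$K{\left(q \right)} = -17$ ($K{\left(q \right)} = -2 - \left(-3\right) \left(-5\right) = -2 - 15 = -17$)
$- 7 K{\left(G{\left(-2 \right)} \right)} 22 = \left(-7\right) \left(-17\right) 22 = 119 \cdot 22 = 2618$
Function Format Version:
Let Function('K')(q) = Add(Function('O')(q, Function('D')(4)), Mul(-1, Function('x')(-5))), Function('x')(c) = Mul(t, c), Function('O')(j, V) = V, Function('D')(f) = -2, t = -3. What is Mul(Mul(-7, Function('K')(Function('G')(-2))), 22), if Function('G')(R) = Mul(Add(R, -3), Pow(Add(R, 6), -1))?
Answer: 2618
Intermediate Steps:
Function('x')(c) = Mul(-3, c)
Function('G')(R) = Mul(Pow(Add(6, R), -1), Add(-3, R)) (Function('G')(R) = Mul(Add(-3, R), Pow(Add(6, R), -1)) = Mul(Pow(Add(6, R), -1), Add(-3, R)))
Function('K')(q) = -17 (Function('K')(q) = Add(-2, Mul(-1, Mul(-3, -5))) = Add(-2, Mul(-1, 15)) = Add(-2, -15) = -17)
Mul(Mul(-7, Function('K')(Function('G')(-2))), 22) = Mul(Mul(-7, -17), 22) = Mul(119, 22) = 2618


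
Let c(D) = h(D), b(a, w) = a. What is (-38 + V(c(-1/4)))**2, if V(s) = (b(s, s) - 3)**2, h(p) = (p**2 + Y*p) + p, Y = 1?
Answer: 44930209/65536 ≈ 685.58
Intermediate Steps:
h(p) = p**2 + 2*p (h(p) = (p**2 + 1*p) + p = (p**2 + p) + p = (p + p**2) + p = p**2 + 2*p)
c(D) = D*(2 + D)
V(s) = (-3 + s)**2 (V(s) = (s - 3)**2 = (-3 + s)**2)
(-38 + V(c(-1/4)))**2 = (-38 + (-3 + (-1/4)*(2 - 1/4))**2)**2 = (-38 + (-3 + (-1*1/4)*(2 - 1*1/4))**2)**2 = (-38 + (-3 - (2 - 1/4)/4)**2)**2 = (-38 + (-3 - 1/4*7/4)**2)**2 = (-38 + (-3 - 7/16)**2)**2 = (-38 + (-55/16)**2)**2 = (-38 + 3025/256)**2 = (-6703/256)**2 = 44930209/65536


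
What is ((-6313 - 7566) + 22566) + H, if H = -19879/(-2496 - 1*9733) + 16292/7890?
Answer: 419268499324/48243405 ≈ 8690.7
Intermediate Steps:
H = 178040089/48243405 (H = -19879/(-2496 - 9733) + 16292*(1/7890) = -19879/(-12229) + 8146/3945 = -19879*(-1/12229) + 8146/3945 = 19879/12229 + 8146/3945 = 178040089/48243405 ≈ 3.6905)
((-6313 - 7566) + 22566) + H = ((-6313 - 7566) + 22566) + 178040089/48243405 = (-13879 + 22566) + 178040089/48243405 = 8687 + 178040089/48243405 = 419268499324/48243405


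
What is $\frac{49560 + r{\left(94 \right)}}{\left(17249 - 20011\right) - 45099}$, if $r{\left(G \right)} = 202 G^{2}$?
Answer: $- \frac{1834432}{47861} \approx -38.328$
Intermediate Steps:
$\frac{49560 + r{\left(94 \right)}}{\left(17249 - 20011\right) - 45099} = \frac{49560 + 202 \cdot 94^{2}}{\left(17249 - 20011\right) - 45099} = \frac{49560 + 202 \cdot 8836}{\left(17249 - 20011\right) - 45099} = \frac{49560 + 1784872}{-2762 - 45099} = \frac{1834432}{-47861} = 1834432 \left(- \frac{1}{47861}\right) = - \frac{1834432}{47861}$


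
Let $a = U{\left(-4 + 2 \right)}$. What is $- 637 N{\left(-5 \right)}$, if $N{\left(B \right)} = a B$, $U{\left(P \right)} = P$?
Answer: $-6370$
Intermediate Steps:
$a = -2$ ($a = -4 + 2 = -2$)
$N{\left(B \right)} = - 2 B$
$- 637 N{\left(-5 \right)} = - 637 \left(\left(-2\right) \left(-5\right)\right) = \left(-637\right) 10 = -6370$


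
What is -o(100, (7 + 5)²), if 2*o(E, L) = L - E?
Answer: -22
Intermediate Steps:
o(E, L) = L/2 - E/2 (o(E, L) = (L - E)/2 = L/2 - E/2)
-o(100, (7 + 5)²) = -((7 + 5)²/2 - ½*100) = -((½)*12² - 50) = -((½)*144 - 50) = -(72 - 50) = -1*22 = -22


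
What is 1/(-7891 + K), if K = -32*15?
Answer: -1/8371 ≈ -0.00011946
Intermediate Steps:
K = -480
1/(-7891 + K) = 1/(-7891 - 480) = 1/(-8371) = -1/8371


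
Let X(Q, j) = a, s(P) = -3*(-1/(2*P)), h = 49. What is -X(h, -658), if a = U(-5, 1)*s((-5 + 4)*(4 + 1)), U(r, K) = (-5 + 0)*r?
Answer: 15/2 ≈ 7.5000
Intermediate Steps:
s(P) = 3/(2*P) (s(P) = -(-3)/(2*P) = 3/(2*P))
U(r, K) = -5*r
a = -15/2 (a = (-5*(-5))*(3/(2*(((-5 + 4)*(4 + 1))))) = 25*(3/(2*((-1*5)))) = 25*((3/2)/(-5)) = 25*((3/2)*(-1/5)) = 25*(-3/10) = -15/2 ≈ -7.5000)
X(Q, j) = -15/2
-X(h, -658) = -1*(-15/2) = 15/2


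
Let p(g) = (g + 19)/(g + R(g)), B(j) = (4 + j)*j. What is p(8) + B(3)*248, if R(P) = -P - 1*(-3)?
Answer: 5217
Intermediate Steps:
R(P) = 3 - P (R(P) = -P + 3 = 3 - P)
B(j) = j*(4 + j)
p(g) = 19/3 + g/3 (p(g) = (g + 19)/(g + (3 - g)) = (19 + g)/3 = (19 + g)*(⅓) = 19/3 + g/3)
p(8) + B(3)*248 = (19/3 + (⅓)*8) + (3*(4 + 3))*248 = (19/3 + 8/3) + (3*7)*248 = 9 + 21*248 = 9 + 5208 = 5217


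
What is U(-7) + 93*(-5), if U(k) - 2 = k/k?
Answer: -462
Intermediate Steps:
U(k) = 3 (U(k) = 2 + k/k = 2 + 1 = 3)
U(-7) + 93*(-5) = 3 + 93*(-5) = 3 - 465 = -462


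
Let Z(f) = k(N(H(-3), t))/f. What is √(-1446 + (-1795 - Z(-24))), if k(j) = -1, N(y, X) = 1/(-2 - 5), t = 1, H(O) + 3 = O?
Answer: I*√466710/12 ≈ 56.93*I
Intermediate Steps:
H(O) = -3 + O
N(y, X) = -⅐ (N(y, X) = 1/(-7) = -⅐)
Z(f) = -1/f
√(-1446 + (-1795 - Z(-24))) = √(-1446 + (-1795 - (-1)/(-24))) = √(-1446 + (-1795 - (-1)*(-1)/24)) = √(-1446 + (-1795 - 1*1/24)) = √(-1446 + (-1795 - 1/24)) = √(-1446 - 43081/24) = √(-77785/24) = I*√466710/12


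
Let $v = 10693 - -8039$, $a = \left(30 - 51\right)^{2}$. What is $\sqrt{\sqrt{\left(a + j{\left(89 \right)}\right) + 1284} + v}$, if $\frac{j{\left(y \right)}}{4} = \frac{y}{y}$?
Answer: $\sqrt{18732 + \sqrt{1729}} \approx 137.02$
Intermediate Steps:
$j{\left(y \right)} = 4$ ($j{\left(y \right)} = 4 \frac{y}{y} = 4 \cdot 1 = 4$)
$a = 441$ ($a = \left(-21\right)^{2} = 441$)
$v = 18732$ ($v = 10693 + 8039 = 18732$)
$\sqrt{\sqrt{\left(a + j{\left(89 \right)}\right) + 1284} + v} = \sqrt{\sqrt{\left(441 + 4\right) + 1284} + 18732} = \sqrt{\sqrt{445 + 1284} + 18732} = \sqrt{\sqrt{1729} + 18732} = \sqrt{18732 + \sqrt{1729}}$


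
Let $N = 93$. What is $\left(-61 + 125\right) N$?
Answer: $5952$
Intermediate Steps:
$\left(-61 + 125\right) N = \left(-61 + 125\right) 93 = 64 \cdot 93 = 5952$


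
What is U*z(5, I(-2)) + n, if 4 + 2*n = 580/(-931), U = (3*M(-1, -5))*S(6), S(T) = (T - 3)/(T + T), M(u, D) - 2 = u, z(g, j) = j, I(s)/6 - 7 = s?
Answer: 37591/1862 ≈ 20.189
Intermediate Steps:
I(s) = 42 + 6*s
M(u, D) = 2 + u
S(T) = (-3 + T)/(2*T) (S(T) = (-3 + T)/((2*T)) = (-3 + T)*(1/(2*T)) = (-3 + T)/(2*T))
U = ¾ (U = (3*(2 - 1))*((½)*(-3 + 6)/6) = (3*1)*((½)*(⅙)*3) = 3*(¼) = ¾ ≈ 0.75000)
n = -2152/931 (n = -2 + (580/(-931))/2 = -2 + (580*(-1/931))/2 = -2 + (½)*(-580/931) = -2 - 290/931 = -2152/931 ≈ -2.3115)
U*z(5, I(-2)) + n = 3*(42 + 6*(-2))/4 - 2152/931 = 3*(42 - 12)/4 - 2152/931 = (¾)*30 - 2152/931 = 45/2 - 2152/931 = 37591/1862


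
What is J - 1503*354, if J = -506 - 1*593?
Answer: -533161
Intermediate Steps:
J = -1099 (J = -506 - 593 = -1099)
J - 1503*354 = -1099 - 1503*354 = -1099 - 532062 = -533161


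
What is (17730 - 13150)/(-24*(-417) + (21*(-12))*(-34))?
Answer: 1145/4644 ≈ 0.24655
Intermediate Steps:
(17730 - 13150)/(-24*(-417) + (21*(-12))*(-34)) = 4580/(10008 - 252*(-34)) = 4580/(10008 + 8568) = 4580/18576 = 4580*(1/18576) = 1145/4644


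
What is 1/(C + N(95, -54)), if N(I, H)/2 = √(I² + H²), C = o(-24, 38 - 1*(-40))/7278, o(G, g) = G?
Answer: 1213/17569617225 + 1471369*√11941/35139234450 ≈ 0.0045757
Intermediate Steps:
C = -4/1213 (C = -24/7278 = -24*1/7278 = -4/1213 ≈ -0.0032976)
N(I, H) = 2*√(H² + I²) (N(I, H) = 2*√(I² + H²) = 2*√(H² + I²))
1/(C + N(95, -54)) = 1/(-4/1213 + 2*√((-54)² + 95²)) = 1/(-4/1213 + 2*√(2916 + 9025)) = 1/(-4/1213 + 2*√11941)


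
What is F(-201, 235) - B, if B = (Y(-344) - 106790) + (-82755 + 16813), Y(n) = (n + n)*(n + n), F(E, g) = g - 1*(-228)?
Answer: -300149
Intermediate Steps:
F(E, g) = 228 + g (F(E, g) = g + 228 = 228 + g)
Y(n) = 4*n² (Y(n) = (2*n)*(2*n) = 4*n²)
B = 300612 (B = (4*(-344)² - 106790) + (-82755 + 16813) = (4*118336 - 106790) - 65942 = (473344 - 106790) - 65942 = 366554 - 65942 = 300612)
F(-201, 235) - B = (228 + 235) - 1*300612 = 463 - 300612 = -300149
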